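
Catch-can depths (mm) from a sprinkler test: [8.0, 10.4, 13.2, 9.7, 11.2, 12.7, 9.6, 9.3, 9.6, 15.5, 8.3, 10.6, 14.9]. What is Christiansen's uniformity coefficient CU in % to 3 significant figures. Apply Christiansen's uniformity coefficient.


Approach: apply Christiansen's uniformity coefficient, CU = (1 - mean_abs_deviation/mean)*100.
mean = 11.000 mm
mean |d_i - mean| = 1.9231 mm
CU = (1 - 1.9231/11.000)*100 = 82.5 %
Therefore Christiansen's uniformity coefficient CU = 82.5 %.


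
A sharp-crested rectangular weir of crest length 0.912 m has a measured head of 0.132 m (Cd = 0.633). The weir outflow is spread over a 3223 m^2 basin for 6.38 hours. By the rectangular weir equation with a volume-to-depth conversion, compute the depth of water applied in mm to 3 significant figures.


Approach: apply the rectangular weir equation with a volume-to-depth conversion, Q = (2/3)*Cd*L*sqrt(2g)*H^1.5; d = Q*t/A * 1000.
Step 1 — weir discharge:
  Q = (2/3)*0.633*0.912*sqrt(2*9.81)*0.132^1.5 = 0.081756 m^3/s
Step 2 — volume: V = 0.081756 * 6.38*3600 = 1877.8 m^3
Step 3 — depth: d = V/A * 1000 = 1877.8/3223 * 1000 = 583 mm
Therefore the depth of water applied = 583 mm.


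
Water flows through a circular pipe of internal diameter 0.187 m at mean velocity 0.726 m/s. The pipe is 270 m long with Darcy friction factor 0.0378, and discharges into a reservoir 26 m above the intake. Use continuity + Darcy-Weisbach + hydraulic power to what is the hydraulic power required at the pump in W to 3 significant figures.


Approach: apply continuity + Darcy-Weisbach + hydraulic power, Q = A*v; hf = f*(L/D)*(v^2/(2g)); H = static + hf; P = rho*g*Q*H.
Step 1 — flow rate (continuity, Q = A*v):
  A = pi*(0.187/2)^2 = 0.027465 m^2
  Q = 0.027465 * 0.726 = 0.019939 m^3/s
Step 2 — friction head loss (Darcy-Weisbach):
  hf = 0.0378 * (270/0.187) * (0.726^2 / (2*9.81))
  hf = 1.4662 m
Step 3 — total head: H = 26 + 1.4662 = 27.466 m
Step 4 — hydraulic power (P = rho*g*Q*H):
  P = 1000 * 9.81 * 0.019939 * 27.466 = 5370 W
Therefore the hydraulic power required at the pump = 5370 W.


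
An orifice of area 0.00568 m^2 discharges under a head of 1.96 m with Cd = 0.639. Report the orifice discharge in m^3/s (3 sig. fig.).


Approach: apply the orifice equation, Q = Cd*A*sqrt(2*g*h).
Q = 0.639 * 0.00568 * sqrt(2*9.81*1.96) = 0.0225 m^3/s
Therefore the orifice discharge = 0.0225 m^3/s.


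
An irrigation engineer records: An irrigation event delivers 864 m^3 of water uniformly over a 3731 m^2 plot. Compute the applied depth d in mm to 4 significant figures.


Approach: apply depth from volume over area, d = (V/A)*1000.
d = (864 / 3731) * 1000 = 231.6 mm
Therefore the applied depth d = 231.6 mm.


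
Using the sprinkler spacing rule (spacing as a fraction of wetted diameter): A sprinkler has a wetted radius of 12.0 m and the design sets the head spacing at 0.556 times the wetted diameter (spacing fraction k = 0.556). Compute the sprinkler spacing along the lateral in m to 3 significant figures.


Approach: apply the sprinkler spacing rule (spacing as a fraction of wetted diameter), S = k*(2*R).
S = 0.556 * (2 * 12.0) = 13.3 m
Therefore the sprinkler spacing along the lateral = 13.3 m.


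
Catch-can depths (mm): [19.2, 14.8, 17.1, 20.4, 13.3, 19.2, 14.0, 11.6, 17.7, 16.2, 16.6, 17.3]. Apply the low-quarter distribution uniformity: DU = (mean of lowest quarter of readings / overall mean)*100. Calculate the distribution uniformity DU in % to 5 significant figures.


sorted lowest 3 of 12: [11.6, 13.3, 14.0] -> mean = 12.96667 mm
overall mean = 16.45000 mm
DU = (12.96667/16.45000)*100 = 78.825 %
Therefore the distribution uniformity DU = 78.825 %.


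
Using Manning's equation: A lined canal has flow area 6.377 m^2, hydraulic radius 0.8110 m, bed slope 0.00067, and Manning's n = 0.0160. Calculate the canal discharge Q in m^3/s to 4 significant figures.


Approach: apply Manning's equation, Q = (1/n)*A*R^(2/3)*S^(1/2).
Q = (1/0.0160) * 6.377 * 0.8110^(2/3) * 0.00067^(1/2) = 8.972 m^3/s
Therefore the canal discharge Q = 8.972 m^3/s.


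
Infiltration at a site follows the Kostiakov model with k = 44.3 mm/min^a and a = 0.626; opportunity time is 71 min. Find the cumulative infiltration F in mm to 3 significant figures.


Approach: apply the Kostiakov infiltration equation, F = k*t^a.
F = 44.3 * 71^0.626 = 639 mm
Therefore the cumulative infiltration F = 639 mm.


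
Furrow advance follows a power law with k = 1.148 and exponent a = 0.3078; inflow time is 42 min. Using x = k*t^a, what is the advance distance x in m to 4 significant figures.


x = 1.148 * 42^0.3078 = 3.627 m
Therefore the advance distance x = 3.627 m.


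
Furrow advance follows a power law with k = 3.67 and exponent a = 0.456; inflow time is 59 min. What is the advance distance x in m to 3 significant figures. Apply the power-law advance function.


Approach: apply the power-law advance function, x = k*t^a.
x = 3.67 * 59^0.456 = 23.6 m
Therefore the advance distance x = 23.6 m.


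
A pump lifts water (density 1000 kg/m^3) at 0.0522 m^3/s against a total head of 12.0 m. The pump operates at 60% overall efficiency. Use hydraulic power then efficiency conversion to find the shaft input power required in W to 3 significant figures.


Approach: apply hydraulic power then efficiency conversion, P = rho*g*Q*H; P_in = P/eta.
Step 1 — hydraulic power (P = rho*g*Q*H):
  P = 1000 * 9.81 * 0.0522 * 12.0 = 6145.0 W
Step 2 — input power: P_in = P/eta = 6145.0 / 0.6 = 10200 W
Therefore the shaft input power required = 10200 W.


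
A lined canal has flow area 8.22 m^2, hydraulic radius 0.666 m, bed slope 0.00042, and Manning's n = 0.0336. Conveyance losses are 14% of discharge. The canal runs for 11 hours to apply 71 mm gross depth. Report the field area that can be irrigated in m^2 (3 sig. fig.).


Approach: apply Manning's equation with a conveyance and depth budget, Q = (1/n)*A*R^(2/3)*S^(1/2); Q_field = Q*(1-loss); Area = Q_field*t/(d/1000).
Step 1 — canal discharge (Manning's equation):
  Q = (1/0.0336) * 8.22 * 0.666^(2/3) * 0.00042^(1/2) = 3.8236 m^3/s
Step 2 — delivered flow: Q_field = 3.8236*(1 - 14/100) = 3.2883 m^3/s
Step 3 — volume delivered: V = 3.2883 * 11*3600 = 130220 m^3
Step 4 — area served: A = V / (depth/1000) = 130220 / 0.071 = 1830000 m^2
Therefore the field area that can be irrigated = 1830000 m^2.


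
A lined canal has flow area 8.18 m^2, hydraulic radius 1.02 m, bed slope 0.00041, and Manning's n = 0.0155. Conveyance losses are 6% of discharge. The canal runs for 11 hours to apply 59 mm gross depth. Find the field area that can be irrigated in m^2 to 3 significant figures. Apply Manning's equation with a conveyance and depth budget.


Approach: apply Manning's equation with a conveyance and depth budget, Q = (1/n)*A*R^(2/3)*S^(1/2); Q_field = Q*(1-loss); Area = Q_field*t/(d/1000).
Step 1 — canal discharge (Manning's equation):
  Q = (1/0.0155) * 8.18 * 1.02^(2/3) * 0.00041^(1/2) = 10.828 m^3/s
Step 2 — delivered flow: Q_field = 10.828*(1 - 6/100) = 10.178 m^3/s
Step 3 — volume delivered: V = 10.178 * 11*3600 = 403060 m^3
Step 4 — area served: A = V / (depth/1000) = 403060 / 0.059 = 6830000 m^2
Therefore the field area that can be irrigated = 6830000 m^2.


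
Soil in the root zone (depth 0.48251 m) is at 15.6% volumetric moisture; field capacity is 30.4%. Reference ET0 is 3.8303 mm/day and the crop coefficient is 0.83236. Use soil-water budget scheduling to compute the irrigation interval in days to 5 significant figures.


Approach: apply soil-water budget scheduling, SMD = (FC-theta)/100*depth*1000; ETc = ET0*Kc; interval = SMD/ETc.
Step 1 — soil moisture deficit:
  SMD = (30.4 - 15.6)/100 * 0.48251 * 1000 = 71.41148 mm
Step 2 — daily crop ET (ETc = ET0*Kc):
  ETc = 3.8303 * 0.83236 = 3.188189 mm/day
Step 3 — irrigation interval (SMD/ETc):
  interval = 71.41148 / 3.188189 = 22.399 days
Therefore the irrigation interval = 22.399 days.


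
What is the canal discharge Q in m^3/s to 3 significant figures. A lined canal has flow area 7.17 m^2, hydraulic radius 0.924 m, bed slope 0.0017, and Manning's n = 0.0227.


Approach: apply Manning's equation, Q = (1/n)*A*R^(2/3)*S^(1/2).
Q = (1/0.0227) * 7.17 * 0.924^(2/3) * 0.0017^(1/2) = 12.4 m^3/s
Therefore the canal discharge Q = 12.4 m^3/s.


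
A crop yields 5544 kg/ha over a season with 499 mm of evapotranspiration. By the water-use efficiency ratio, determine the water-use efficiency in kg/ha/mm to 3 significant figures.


Approach: apply the water-use efficiency ratio, WUE = yield/ET.
WUE = 5544 / 499 = 11.1 kg/ha/mm
Therefore the water-use efficiency = 11.1 kg/ha/mm.


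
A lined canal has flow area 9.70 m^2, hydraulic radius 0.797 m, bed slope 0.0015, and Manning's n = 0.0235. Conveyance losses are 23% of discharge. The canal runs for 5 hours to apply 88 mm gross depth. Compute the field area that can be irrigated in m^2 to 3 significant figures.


Approach: apply Manning's equation with a conveyance and depth budget, Q = (1/n)*A*R^(2/3)*S^(1/2); Q_field = Q*(1-loss); Area = Q_field*t/(d/1000).
Step 1 — canal discharge (Manning's equation):
  Q = (1/0.0235) * 9.70 * 0.797^(2/3) * 0.0015^(1/2) = 13.742 m^3/s
Step 2 — delivered flow: Q_field = 13.742*(1 - 23/100) = 10.581 m^3/s
Step 3 — volume delivered: V = 10.581 * 5*3600 = 190470 m^3
Step 4 — area served: A = V / (depth/1000) = 190470 / 0.088 = 2160000 m^2
Therefore the field area that can be irrigated = 2160000 m^2.


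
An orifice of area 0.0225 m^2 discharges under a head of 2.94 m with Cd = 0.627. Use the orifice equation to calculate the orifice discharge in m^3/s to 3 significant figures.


Approach: apply the orifice equation, Q = Cd*A*sqrt(2*g*h).
Q = 0.627 * 0.0225 * sqrt(2*9.81*2.94) = 0.107 m^3/s
Therefore the orifice discharge = 0.107 m^3/s.


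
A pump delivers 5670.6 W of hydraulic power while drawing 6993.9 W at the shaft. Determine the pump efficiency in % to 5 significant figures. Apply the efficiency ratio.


Approach: apply the efficiency ratio, eta = (P_out/P_in)*100.
eta = (5670.6 / 6993.9) * 100 = 81.079 %
Therefore the pump efficiency = 81.079 %.


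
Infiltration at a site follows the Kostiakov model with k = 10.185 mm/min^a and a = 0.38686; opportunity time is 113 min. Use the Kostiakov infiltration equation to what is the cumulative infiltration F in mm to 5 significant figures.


Approach: apply the Kostiakov infiltration equation, F = k*t^a.
F = 10.185 * 113^0.38686 = 63.418 mm
Therefore the cumulative infiltration F = 63.418 mm.


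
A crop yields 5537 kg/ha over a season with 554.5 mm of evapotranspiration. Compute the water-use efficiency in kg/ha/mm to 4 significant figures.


Approach: apply the water-use efficiency ratio, WUE = yield/ET.
WUE = 5537 / 554.5 = 9.986 kg/ha/mm
Therefore the water-use efficiency = 9.986 kg/ha/mm.


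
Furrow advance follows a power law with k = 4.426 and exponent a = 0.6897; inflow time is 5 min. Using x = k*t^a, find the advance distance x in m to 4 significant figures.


x = 4.426 * 5^0.6897 = 13.43 m
Therefore the advance distance x = 13.43 m.


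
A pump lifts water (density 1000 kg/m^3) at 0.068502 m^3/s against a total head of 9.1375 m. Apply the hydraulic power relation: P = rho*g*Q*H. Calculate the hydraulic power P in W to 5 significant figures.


P = 1000 * 9.81 * 0.068502 * 9.1375 = 6140.4 W
Therefore the hydraulic power P = 6140.4 W.


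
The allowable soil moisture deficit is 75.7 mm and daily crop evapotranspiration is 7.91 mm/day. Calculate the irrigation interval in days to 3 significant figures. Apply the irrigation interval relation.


Approach: apply the irrigation interval relation, interval = SMD / ETc.
interval = 75.7 / 7.91 = 9.57 days
Therefore the irrigation interval = 9.57 days.


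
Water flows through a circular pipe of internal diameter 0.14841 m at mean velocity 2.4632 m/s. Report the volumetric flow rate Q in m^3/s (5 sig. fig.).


Approach: apply the continuity equation for pipe flow, Q = A * v with A = pi*(D/2)^2.
A = pi*(0.14841/2)^2 = 0.01729881 m^2
Q = 0.01729881 * 2.4632 = 0.042610 m^3/s
Therefore the volumetric flow rate Q = 0.042610 m^3/s.


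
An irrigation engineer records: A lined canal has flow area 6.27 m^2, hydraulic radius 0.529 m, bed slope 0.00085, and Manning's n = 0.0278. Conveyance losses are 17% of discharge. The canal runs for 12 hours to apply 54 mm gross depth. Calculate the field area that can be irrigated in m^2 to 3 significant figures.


Approach: apply Manning's equation with a conveyance and depth budget, Q = (1/n)*A*R^(2/3)*S^(1/2); Q_field = Q*(1-loss); Area = Q_field*t/(d/1000).
Step 1 — canal discharge (Manning's equation):
  Q = (1/0.0278) * 6.27 * 0.529^(2/3) * 0.00085^(1/2) = 4.3010 m^3/s
Step 2 — delivered flow: Q_field = 4.3010*(1 - 17/100) = 3.5698 m^3/s
Step 3 — volume delivered: V = 3.5698 * 12*3600 = 154220 m^3
Step 4 — area served: A = V / (depth/1000) = 154220 / 0.054 = 2860000 m^2
Therefore the field area that can be irrigated = 2860000 m^2.


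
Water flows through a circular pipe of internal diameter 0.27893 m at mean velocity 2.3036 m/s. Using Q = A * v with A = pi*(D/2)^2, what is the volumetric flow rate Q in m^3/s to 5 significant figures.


A = pi*(0.27893/2)^2 = 0.06110550 m^2
Q = 0.06110550 * 2.3036 = 0.14076 m^3/s
Therefore the volumetric flow rate Q = 0.14076 m^3/s.


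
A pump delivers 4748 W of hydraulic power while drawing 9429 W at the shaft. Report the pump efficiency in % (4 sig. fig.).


Approach: apply the efficiency ratio, eta = (P_out/P_in)*100.
eta = (4748 / 9429) * 100 = 50.36 %
Therefore the pump efficiency = 50.36 %.


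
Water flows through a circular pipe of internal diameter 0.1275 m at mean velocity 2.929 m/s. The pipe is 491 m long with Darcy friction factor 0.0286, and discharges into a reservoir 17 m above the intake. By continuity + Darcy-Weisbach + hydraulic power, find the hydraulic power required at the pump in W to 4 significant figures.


Approach: apply continuity + Darcy-Weisbach + hydraulic power, Q = A*v; hf = f*(L/D)*(v^2/(2g)); H = static + hf; P = rho*g*Q*H.
Step 1 — flow rate (continuity, Q = A*v):
  A = pi*(0.1275/2)^2 = 0.0127676 m^2
  Q = 0.0127676 * 2.929 = 0.0373964 m^3/s
Step 2 — friction head loss (Darcy-Weisbach):
  hf = 0.0286 * (491/0.1275) * (2.929^2 / (2*9.81))
  hf = 48.1590 m
Step 3 — total head: H = 17 + 48.1590 = 65.1590 m
Step 4 — hydraulic power (P = rho*g*Q*H):
  P = 1000 * 9.81 * 0.0373964 * 65.1590 = 23900 W
Therefore the hydraulic power required at the pump = 23900 W.


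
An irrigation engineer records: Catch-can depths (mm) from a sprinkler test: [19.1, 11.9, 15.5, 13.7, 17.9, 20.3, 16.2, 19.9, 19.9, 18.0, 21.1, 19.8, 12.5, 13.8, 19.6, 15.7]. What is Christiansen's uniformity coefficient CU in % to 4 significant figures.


Approach: apply Christiansen's uniformity coefficient, CU = (1 - mean_abs_deviation/mean)*100.
mean = 17.1812 mm
mean |d_i - mean| = 2.62109 mm
CU = (1 - 2.62109/17.1812)*100 = 84.74 %
Therefore Christiansen's uniformity coefficient CU = 84.74 %.


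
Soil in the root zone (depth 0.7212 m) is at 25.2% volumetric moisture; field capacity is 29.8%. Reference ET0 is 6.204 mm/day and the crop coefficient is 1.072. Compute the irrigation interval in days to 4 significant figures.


Approach: apply soil-water budget scheduling, SMD = (FC-theta)/100*depth*1000; ETc = ET0*Kc; interval = SMD/ETc.
Step 1 — soil moisture deficit:
  SMD = (29.8 - 25.2)/100 * 0.7212 * 1000 = 33.1752 mm
Step 2 — daily crop ET (ETc = ET0*Kc):
  ETc = 6.204 * 1.072 = 6.65069 mm/day
Step 3 — irrigation interval (SMD/ETc):
  interval = 33.1752 / 6.65069 = 4.988 days
Therefore the irrigation interval = 4.988 days.


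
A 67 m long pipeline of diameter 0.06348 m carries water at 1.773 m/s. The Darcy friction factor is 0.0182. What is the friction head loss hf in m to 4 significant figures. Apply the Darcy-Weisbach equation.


Approach: apply the Darcy-Weisbach equation, hf = f*(L/D)*(v^2/(2g)).
hf = 0.0182 * (67/0.06348) * (1.773^2 / (2*9.81))
hf = 3.078 m
Therefore the friction head loss hf = 3.078 m.


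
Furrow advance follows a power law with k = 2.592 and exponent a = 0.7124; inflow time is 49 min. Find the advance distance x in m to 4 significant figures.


Approach: apply the power-law advance function, x = k*t^a.
x = 2.592 * 49^0.7124 = 41.47 m
Therefore the advance distance x = 41.47 m.


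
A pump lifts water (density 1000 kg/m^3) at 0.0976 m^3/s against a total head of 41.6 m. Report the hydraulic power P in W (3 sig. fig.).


Approach: apply the hydraulic power relation, P = rho*g*Q*H.
P = 1000 * 9.81 * 0.0976 * 41.6 = 39800 W
Therefore the hydraulic power P = 39800 W.


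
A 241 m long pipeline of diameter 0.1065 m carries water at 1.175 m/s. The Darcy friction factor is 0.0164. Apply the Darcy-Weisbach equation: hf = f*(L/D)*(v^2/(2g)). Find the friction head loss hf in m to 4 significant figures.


hf = 0.0164 * (241/0.1065) * (1.175^2 / (2*9.81))
hf = 2.611 m
Therefore the friction head loss hf = 2.611 m.


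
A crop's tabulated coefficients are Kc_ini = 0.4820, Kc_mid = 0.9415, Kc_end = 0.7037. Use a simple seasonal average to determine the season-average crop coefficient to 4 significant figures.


Approach: apply a simple seasonal average, Kc_avg = (Kc_ini + Kc_mid + Kc_end)/3.
Kc_avg = (0.4820 + 0.9415 + 0.7037)/3 = 0.7091
Therefore the season-average crop coefficient = 0.7091.


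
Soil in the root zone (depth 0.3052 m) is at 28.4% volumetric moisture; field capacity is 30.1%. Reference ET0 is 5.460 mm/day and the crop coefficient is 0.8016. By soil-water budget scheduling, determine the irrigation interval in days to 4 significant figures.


Approach: apply soil-water budget scheduling, SMD = (FC-theta)/100*depth*1000; ETc = ET0*Kc; interval = SMD/ETc.
Step 1 — soil moisture deficit:
  SMD = (30.1 - 28.4)/100 * 0.3052 * 1000 = 5.18840 mm
Step 2 — daily crop ET (ETc = ET0*Kc):
  ETc = 5.460 * 0.8016 = 4.37674 mm/day
Step 3 — irrigation interval (SMD/ETc):
  interval = 5.18840 / 4.37674 = 1.185 days
Therefore the irrigation interval = 1.185 days.


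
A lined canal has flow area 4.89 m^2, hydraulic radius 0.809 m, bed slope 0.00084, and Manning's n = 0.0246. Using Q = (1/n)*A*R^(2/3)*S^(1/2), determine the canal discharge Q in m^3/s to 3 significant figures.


Q = (1/0.0246) * 4.89 * 0.809^(2/3) * 0.00084^(1/2) = 5.00 m^3/s
Therefore the canal discharge Q = 5.00 m^3/s.


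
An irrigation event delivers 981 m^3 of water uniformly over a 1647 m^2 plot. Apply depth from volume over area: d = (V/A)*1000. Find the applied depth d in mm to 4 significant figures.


d = (981 / 1647) * 1000 = 595.6 mm
Therefore the applied depth d = 595.6 mm.


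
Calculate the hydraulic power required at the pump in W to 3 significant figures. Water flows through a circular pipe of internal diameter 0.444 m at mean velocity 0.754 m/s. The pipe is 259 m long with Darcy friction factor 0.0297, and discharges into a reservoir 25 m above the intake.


Approach: apply continuity + Darcy-Weisbach + hydraulic power, Q = A*v; hf = f*(L/D)*(v^2/(2g)); H = static + hf; P = rho*g*Q*H.
Step 1 — flow rate (continuity, Q = A*v):
  A = pi*(0.444/2)^2 = 0.15483 m^2
  Q = 0.15483 * 0.754 = 0.11674 m^3/s
Step 2 — friction head loss (Darcy-Weisbach):
  hf = 0.0297 * (259/0.444) * (0.754^2 / (2*9.81))
  hf = 0.50202 m
Step 3 — total head: H = 25 + 0.50202 = 25.502 m
Step 4 — hydraulic power (P = rho*g*Q*H):
  P = 1000 * 9.81 * 0.11674 * 25.502 = 29200 W
Therefore the hydraulic power required at the pump = 29200 W.


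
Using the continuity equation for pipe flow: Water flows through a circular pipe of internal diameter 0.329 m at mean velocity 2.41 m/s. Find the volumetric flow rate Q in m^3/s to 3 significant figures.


Approach: apply the continuity equation for pipe flow, Q = A * v with A = pi*(D/2)^2.
A = pi*(0.329/2)^2 = 0.085012 m^2
Q = 0.085012 * 2.41 = 0.205 m^3/s
Therefore the volumetric flow rate Q = 0.205 m^3/s.


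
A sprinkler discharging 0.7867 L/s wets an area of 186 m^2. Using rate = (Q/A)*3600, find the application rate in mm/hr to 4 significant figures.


rate = (0.7867 / 186) * 3600 = 15.23 mm/hr
Therefore the application rate = 15.23 mm/hr.


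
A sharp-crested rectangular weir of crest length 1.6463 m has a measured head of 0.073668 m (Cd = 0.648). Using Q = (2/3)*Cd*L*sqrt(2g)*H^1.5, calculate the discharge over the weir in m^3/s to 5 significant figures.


Q = (2/3)*0.648*1.6463*sqrt(2*9.81)*0.073668^1.5 = 0.062988 m^3/s
Therefore the discharge over the weir = 0.062988 m^3/s.


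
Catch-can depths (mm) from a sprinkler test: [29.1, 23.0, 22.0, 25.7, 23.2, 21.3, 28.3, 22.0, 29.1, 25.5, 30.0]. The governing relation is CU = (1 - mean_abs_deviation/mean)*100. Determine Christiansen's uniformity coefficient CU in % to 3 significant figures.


mean = 25.382 mm
mean |d_i - mean| = 2.8017 mm
CU = (1 - 2.8017/25.382)*100 = 89.0 %
Therefore Christiansen's uniformity coefficient CU = 89.0 %.


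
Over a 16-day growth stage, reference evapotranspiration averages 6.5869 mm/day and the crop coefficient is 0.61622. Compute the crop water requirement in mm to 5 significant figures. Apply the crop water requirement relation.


Approach: apply the crop water requirement relation, CWR = ET0 * Kc * days.
CWR = 6.5869 * 0.61622 * 16 = 64.944 mm
Therefore the crop water requirement = 64.944 mm.


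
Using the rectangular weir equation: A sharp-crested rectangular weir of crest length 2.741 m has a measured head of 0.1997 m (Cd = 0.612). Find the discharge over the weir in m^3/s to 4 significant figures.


Approach: apply the rectangular weir equation, Q = (2/3)*Cd*L*sqrt(2g)*H^1.5.
Q = (2/3)*0.612*2.741*sqrt(2*9.81)*0.1997^1.5 = 0.4421 m^3/s
Therefore the discharge over the weir = 0.4421 m^3/s.


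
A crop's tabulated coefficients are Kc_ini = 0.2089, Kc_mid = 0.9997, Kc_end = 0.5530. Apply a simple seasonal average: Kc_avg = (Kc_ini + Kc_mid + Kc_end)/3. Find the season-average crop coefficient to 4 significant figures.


Kc_avg = (0.2089 + 0.9997 + 0.5530)/3 = 0.5872
Therefore the season-average crop coefficient = 0.5872.


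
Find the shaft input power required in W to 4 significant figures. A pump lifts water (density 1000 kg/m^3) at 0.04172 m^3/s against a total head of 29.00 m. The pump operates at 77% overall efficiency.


Approach: apply hydraulic power then efficiency conversion, P = rho*g*Q*H; P_in = P/eta.
Step 1 — hydraulic power (P = rho*g*Q*H):
  P = 1000 * 9.81 * 0.04172 * 29.00 = 11868.9 W
Step 2 — input power: P_in = P/eta = 11868.9 / 0.77 = 15410 W
Therefore the shaft input power required = 15410 W.


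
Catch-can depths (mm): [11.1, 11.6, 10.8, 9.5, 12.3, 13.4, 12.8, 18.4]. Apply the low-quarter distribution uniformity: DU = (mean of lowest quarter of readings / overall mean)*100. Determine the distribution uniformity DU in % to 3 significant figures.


sorted lowest 2 of 8: [9.5, 10.8] -> mean = 10.150 mm
overall mean = 12.488 mm
DU = (10.150/12.488)*100 = 81.3 %
Therefore the distribution uniformity DU = 81.3 %.


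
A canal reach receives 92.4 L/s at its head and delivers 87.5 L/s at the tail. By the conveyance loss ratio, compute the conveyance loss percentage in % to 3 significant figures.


Approach: apply the conveyance loss ratio, loss% = ((Q_head - Q_tail)/Q_head)*100.
loss = ((92.4 - 87.5)/92.4)*100 = 5.30 %
Therefore the conveyance loss percentage = 5.30 %.


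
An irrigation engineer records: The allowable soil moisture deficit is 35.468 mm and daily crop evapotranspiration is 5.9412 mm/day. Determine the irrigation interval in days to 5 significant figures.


Approach: apply the irrigation interval relation, interval = SMD / ETc.
interval = 35.468 / 5.9412 = 5.9698 days
Therefore the irrigation interval = 5.9698 days.


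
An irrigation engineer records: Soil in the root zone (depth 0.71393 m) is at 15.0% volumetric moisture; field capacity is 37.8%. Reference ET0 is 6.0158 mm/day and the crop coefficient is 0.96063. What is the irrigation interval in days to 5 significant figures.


Approach: apply soil-water budget scheduling, SMD = (FC-theta)/100*depth*1000; ETc = ET0*Kc; interval = SMD/ETc.
Step 1 — soil moisture deficit:
  SMD = (37.8 - 15.0)/100 * 0.71393 * 1000 = 162.7760 mm
Step 2 — daily crop ET (ETc = ET0*Kc):
  ETc = 6.0158 * 0.96063 = 5.778958 mm/day
Step 3 — irrigation interval (SMD/ETc):
  interval = 162.7760 / 5.778958 = 28.167 days
Therefore the irrigation interval = 28.167 days.


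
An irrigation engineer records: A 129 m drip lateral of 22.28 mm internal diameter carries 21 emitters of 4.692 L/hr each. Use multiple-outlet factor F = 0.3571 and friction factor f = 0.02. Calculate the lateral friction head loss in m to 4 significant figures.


Approach: apply Darcy-Weisbach with the multiple-outlet F-factor, Q = n*q/(3600*1000) m^3/s; v = Q/A; hf = F*f*(L/D)*(v^2/(2g)).
Q = 21*4.692/(3600*1000) = 2.73700e-05 m^3/s
A = pi*(22.28e-3/2)^2 = 3.89870e-04 m^2, so v = Q/A = 0.0702028 m/s
hf = 0.3571*0.02*(129/0.02228)*(0.0702028^2/(2*9.81)) = 0.01039 m
Therefore the lateral friction head loss = 0.01039 m.


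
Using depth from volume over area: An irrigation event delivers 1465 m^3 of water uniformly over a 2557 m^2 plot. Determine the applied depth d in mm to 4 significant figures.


Approach: apply depth from volume over area, d = (V/A)*1000.
d = (1465 / 2557) * 1000 = 572.9 mm
Therefore the applied depth d = 572.9 mm.


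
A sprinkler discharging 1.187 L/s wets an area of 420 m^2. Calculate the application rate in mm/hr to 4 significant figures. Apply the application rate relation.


Approach: apply the application rate relation, rate = (Q/A)*3600.
rate = (1.187 / 420) * 3600 = 10.17 mm/hr
Therefore the application rate = 10.17 mm/hr.


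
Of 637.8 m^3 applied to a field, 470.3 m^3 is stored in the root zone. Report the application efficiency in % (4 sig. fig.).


Approach: apply the application efficiency ratio, Ea = (stored/applied)*100.
Ea = (470.3/637.8)*100 = 73.74 %
Therefore the application efficiency = 73.74 %.


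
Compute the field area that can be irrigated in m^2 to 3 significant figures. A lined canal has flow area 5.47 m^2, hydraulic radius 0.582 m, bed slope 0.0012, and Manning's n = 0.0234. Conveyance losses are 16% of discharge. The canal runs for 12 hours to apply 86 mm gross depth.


Approach: apply Manning's equation with a conveyance and depth budget, Q = (1/n)*A*R^(2/3)*S^(1/2); Q_field = Q*(1-loss); Area = Q_field*t/(d/1000).
Step 1 — canal discharge (Manning's equation):
  Q = (1/0.0234) * 5.47 * 0.582^(2/3) * 0.0012^(1/2) = 5.6447 m^3/s
Step 2 — delivered flow: Q_field = 5.6447*(1 - 16/100) = 4.7416 m^3/s
Step 3 — volume delivered: V = 4.7416 * 12*3600 = 204840 m^3
Step 4 — area served: A = V / (depth/1000) = 204840 / 0.086 = 2380000 m^2
Therefore the field area that can be irrigated = 2380000 m^2.


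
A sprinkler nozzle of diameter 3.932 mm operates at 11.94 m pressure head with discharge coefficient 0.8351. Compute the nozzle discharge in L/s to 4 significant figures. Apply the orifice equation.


Approach: apply the orifice equation, Q = Cd*A*sqrt(2*g*h), A = pi*(d/2)^2.
A = pi*(3.932e-3/2)^2 = 1.21427e-05 m^2
Q = 0.8351 * 1.21427e-05 * sqrt(2*9.81*11.94) * 1000 = 0.1552 L/s
Therefore the nozzle discharge = 0.1552 L/s.


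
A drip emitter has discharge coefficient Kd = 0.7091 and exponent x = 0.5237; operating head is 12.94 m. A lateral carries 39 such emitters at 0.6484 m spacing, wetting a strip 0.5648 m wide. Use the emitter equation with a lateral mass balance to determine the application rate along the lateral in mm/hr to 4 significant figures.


Approach: apply the emitter equation with a lateral mass balance, q = Kd*h^x; Q = n*q; rate = Q/(n*spacing*width).
Step 1 — single emitter flow (q = Kd*h^x):
  q = 0.7091 * 12.94^0.5237 = 2.71036 L/hr
Step 2 — total lateral flow: Q = 39 * 2.71036 = 105.704 L/hr
Step 3 — wetted area: A = 39 * 0.6484 * 0.5648 = 14.2824 m^2
Step 4 — application rate: Q/A = 105.704/14.2824 = 7.401 mm/hr
Therefore the application rate along the lateral = 7.401 mm/hr.


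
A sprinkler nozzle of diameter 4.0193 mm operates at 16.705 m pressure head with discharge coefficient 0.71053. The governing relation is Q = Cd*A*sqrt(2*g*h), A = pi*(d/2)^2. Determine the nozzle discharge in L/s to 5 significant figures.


A = pi*(4.0193e-3/2)^2 = 1.268793e-05 m^2
Q = 0.71053 * 1.268793e-05 * sqrt(2*9.81*16.705) * 1000 = 0.16321 L/s
Therefore the nozzle discharge = 0.16321 L/s.


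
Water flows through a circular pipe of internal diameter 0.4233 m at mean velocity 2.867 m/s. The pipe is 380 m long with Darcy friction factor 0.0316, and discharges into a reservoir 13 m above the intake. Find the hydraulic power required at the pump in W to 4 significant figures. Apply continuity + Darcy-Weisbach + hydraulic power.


Approach: apply continuity + Darcy-Weisbach + hydraulic power, Q = A*v; hf = f*(L/D)*(v^2/(2g)); H = static + hf; P = rho*g*Q*H.
Step 1 — flow rate (continuity, Q = A*v):
  A = pi*(0.4233/2)^2 = 0.140730 m^2
  Q = 0.140730 * 2.867 = 0.403473 m^3/s
Step 2 — friction head loss (Darcy-Weisbach):
  hf = 0.0316 * (380/0.4233) * (2.867^2 / (2*9.81))
  hf = 11.8844 m
Step 3 — total head: H = 13 + 11.8844 = 24.8844 m
Step 4 — hydraulic power (P = rho*g*Q*H):
  P = 1000 * 9.81 * 0.403473 * 24.8844 = 98490 W
Therefore the hydraulic power required at the pump = 98490 W.


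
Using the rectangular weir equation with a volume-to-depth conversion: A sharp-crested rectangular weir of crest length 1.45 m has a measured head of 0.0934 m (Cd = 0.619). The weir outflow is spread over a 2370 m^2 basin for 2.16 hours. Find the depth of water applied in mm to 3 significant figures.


Approach: apply the rectangular weir equation with a volume-to-depth conversion, Q = (2/3)*Cd*L*sqrt(2g)*H^1.5; d = Q*t/A * 1000.
Step 1 — weir discharge:
  Q = (2/3)*0.619*1.45*sqrt(2*9.81)*0.0934^1.5 = 0.075655 m^3/s
Step 2 — volume: V = 0.075655 * 2.16*3600 = 588.29 m^3
Step 3 — depth: d = V/A * 1000 = 588.29/2370 * 1000 = 248 mm
Therefore the depth of water applied = 248 mm.


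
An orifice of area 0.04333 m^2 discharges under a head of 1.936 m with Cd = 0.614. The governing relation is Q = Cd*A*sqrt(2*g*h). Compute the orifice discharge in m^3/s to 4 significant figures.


Q = 0.614 * 0.04333 * sqrt(2*9.81*1.936) = 0.1640 m^3/s
Therefore the orifice discharge = 0.1640 m^3/s.


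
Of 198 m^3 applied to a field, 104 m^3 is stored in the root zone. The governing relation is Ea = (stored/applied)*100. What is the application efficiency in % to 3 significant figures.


Ea = (104/198)*100 = 52.5 %
Therefore the application efficiency = 52.5 %.


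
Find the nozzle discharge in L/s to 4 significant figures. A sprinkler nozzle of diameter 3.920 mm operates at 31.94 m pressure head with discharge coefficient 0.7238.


Approach: apply the orifice equation, Q = Cd*A*sqrt(2*g*h), A = pi*(d/2)^2.
A = pi*(3.920e-3/2)^2 = 1.20687e-05 m^2
Q = 0.7238 * 1.20687e-05 * sqrt(2*9.81*31.94) * 1000 = 0.2187 L/s
Therefore the nozzle discharge = 0.2187 L/s.


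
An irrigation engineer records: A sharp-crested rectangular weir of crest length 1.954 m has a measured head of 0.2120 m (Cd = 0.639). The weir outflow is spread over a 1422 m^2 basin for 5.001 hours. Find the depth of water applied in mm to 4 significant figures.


Approach: apply the rectangular weir equation with a volume-to-depth conversion, Q = (2/3)*Cd*L*sqrt(2g)*H^1.5; d = Q*t/A * 1000.
Step 1 — weir discharge:
  Q = (2/3)*0.639*1.954*sqrt(2*9.81)*0.2120^1.5 = 0.359905 m^3/s
Step 2 — volume: V = 0.359905 * 5.001*3600 = 6479.58 m^3
Step 3 — depth: d = V/A * 1000 = 6479.58/1422 * 1000 = 4557 mm
Therefore the depth of water applied = 4557 mm.


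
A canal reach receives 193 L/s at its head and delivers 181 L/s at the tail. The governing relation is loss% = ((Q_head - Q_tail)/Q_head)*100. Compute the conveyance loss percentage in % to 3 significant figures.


loss = ((193 - 181)/193)*100 = 6.22 %
Therefore the conveyance loss percentage = 6.22 %.


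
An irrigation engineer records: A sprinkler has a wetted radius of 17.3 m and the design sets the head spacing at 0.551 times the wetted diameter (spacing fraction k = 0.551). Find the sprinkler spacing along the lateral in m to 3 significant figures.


Approach: apply the sprinkler spacing rule (spacing as a fraction of wetted diameter), S = k*(2*R).
S = 0.551 * (2 * 17.3) = 19.1 m
Therefore the sprinkler spacing along the lateral = 19.1 m.


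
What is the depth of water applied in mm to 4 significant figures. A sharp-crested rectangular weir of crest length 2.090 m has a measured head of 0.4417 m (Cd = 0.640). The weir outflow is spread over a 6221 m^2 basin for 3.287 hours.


Approach: apply the rectangular weir equation with a volume-to-depth conversion, Q = (2/3)*Cd*L*sqrt(2g)*H^1.5; d = Q*t/A * 1000.
Step 1 — weir discharge:
  Q = (2/3)*0.640*2.090*sqrt(2*9.81)*0.4417^1.5 = 1.15951 m^3/s
Step 2 — volume: V = 1.15951 * 3.287*3600 = 13720.7 m^3
Step 3 — depth: d = V/A * 1000 = 13720.7/6221 * 1000 = 2206 mm
Therefore the depth of water applied = 2206 mm.


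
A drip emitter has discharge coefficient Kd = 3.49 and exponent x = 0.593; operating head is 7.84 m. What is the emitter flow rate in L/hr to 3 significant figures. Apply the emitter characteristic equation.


Approach: apply the emitter characteristic equation, q = Kd * h^x.
q = 3.49 * 7.84^0.593 = 11.8 L/hr
Therefore the emitter flow rate = 11.8 L/hr.


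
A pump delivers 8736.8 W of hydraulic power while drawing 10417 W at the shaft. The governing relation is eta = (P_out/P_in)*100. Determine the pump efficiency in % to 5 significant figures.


eta = (8736.8 / 10417) * 100 = 83.871 %
Therefore the pump efficiency = 83.871 %.


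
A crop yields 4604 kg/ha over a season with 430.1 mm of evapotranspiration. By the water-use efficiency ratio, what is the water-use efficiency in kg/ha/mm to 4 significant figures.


Approach: apply the water-use efficiency ratio, WUE = yield/ET.
WUE = 4604 / 430.1 = 10.70 kg/ha/mm
Therefore the water-use efficiency = 10.70 kg/ha/mm.


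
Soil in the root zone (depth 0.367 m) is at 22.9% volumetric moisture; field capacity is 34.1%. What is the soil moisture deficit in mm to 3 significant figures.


Approach: apply the soil moisture deficit relation, SMD = (FC - theta)/100 * depth * 1000.
SMD = (34.1 - 22.9)/100 * 0.367 * 1000 = 41.1 mm
Therefore the soil moisture deficit = 41.1 mm.


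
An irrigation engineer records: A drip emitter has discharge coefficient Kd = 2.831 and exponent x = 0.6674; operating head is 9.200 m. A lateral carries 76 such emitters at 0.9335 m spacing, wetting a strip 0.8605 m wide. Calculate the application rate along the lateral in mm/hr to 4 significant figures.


Approach: apply the emitter equation with a lateral mass balance, q = Kd*h^x; Q = n*q; rate = Q/(n*spacing*width).
Step 1 — single emitter flow (q = Kd*h^x):
  q = 2.831 * 9.200^0.6674 = 12.4501 L/hr
Step 2 — total lateral flow: Q = 76 * 12.4501 = 946.205 L/hr
Step 3 — wetted area: A = 76 * 0.9335 * 0.8605 = 61.0490 m^2
Step 4 — application rate: Q/A = 946.205/61.0490 = 15.50 mm/hr
Therefore the application rate along the lateral = 15.50 mm/hr.


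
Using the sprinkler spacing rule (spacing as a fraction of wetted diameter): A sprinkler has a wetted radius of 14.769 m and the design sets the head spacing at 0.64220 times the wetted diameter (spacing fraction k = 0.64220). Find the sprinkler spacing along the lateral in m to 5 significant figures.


Approach: apply the sprinkler spacing rule (spacing as a fraction of wetted diameter), S = k*(2*R).
S = 0.64220 * (2 * 14.769) = 18.969 m
Therefore the sprinkler spacing along the lateral = 18.969 m.


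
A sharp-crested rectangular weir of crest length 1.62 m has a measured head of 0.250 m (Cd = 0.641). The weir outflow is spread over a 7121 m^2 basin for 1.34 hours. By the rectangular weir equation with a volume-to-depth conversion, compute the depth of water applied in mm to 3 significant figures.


Approach: apply the rectangular weir equation with a volume-to-depth conversion, Q = (2/3)*Cd*L*sqrt(2g)*H^1.5; d = Q*t/A * 1000.
Step 1 — weir discharge:
  Q = (2/3)*0.641*1.62*sqrt(2*9.81)*0.250^1.5 = 0.38330 m^3/s
Step 2 — volume: V = 0.38330 * 1.34*3600 = 1849.0 m^3
Step 3 — depth: d = V/A * 1000 = 1849.0/7121 * 1000 = 260 mm
Therefore the depth of water applied = 260 mm.


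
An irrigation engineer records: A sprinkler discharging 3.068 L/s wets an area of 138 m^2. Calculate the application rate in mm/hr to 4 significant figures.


Approach: apply the application rate relation, rate = (Q/A)*3600.
rate = (3.068 / 138) * 3600 = 80.03 mm/hr
Therefore the application rate = 80.03 mm/hr.


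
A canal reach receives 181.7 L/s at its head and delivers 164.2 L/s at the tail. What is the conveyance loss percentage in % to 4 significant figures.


Approach: apply the conveyance loss ratio, loss% = ((Q_head - Q_tail)/Q_head)*100.
loss = ((181.7 - 164.2)/181.7)*100 = 9.631 %
Therefore the conveyance loss percentage = 9.631 %.


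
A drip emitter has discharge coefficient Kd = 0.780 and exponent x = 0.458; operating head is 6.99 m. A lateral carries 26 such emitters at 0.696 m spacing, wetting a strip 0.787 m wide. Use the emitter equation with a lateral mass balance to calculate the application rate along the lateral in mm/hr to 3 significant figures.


Approach: apply the emitter equation with a lateral mass balance, q = Kd*h^x; Q = n*q; rate = Q/(n*spacing*width).
Step 1 — single emitter flow (q = Kd*h^x):
  q = 0.780 * 6.99^0.458 = 1.9005 L/hr
Step 2 — total lateral flow: Q = 26 * 1.9005 = 49.413 L/hr
Step 3 — wetted area: A = 26 * 0.696 * 0.787 = 14.242 m^2
Step 4 — application rate: Q/A = 49.413/14.242 = 3.47 mm/hr
Therefore the application rate along the lateral = 3.47 mm/hr.


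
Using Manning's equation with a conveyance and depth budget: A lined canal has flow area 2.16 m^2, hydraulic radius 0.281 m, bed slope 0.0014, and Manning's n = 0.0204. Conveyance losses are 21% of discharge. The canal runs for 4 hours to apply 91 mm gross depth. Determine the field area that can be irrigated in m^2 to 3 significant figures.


Approach: apply Manning's equation with a conveyance and depth budget, Q = (1/n)*A*R^(2/3)*S^(1/2); Q_field = Q*(1-loss); Area = Q_field*t/(d/1000).
Step 1 — canal discharge (Manning's equation):
  Q = (1/0.0204) * 2.16 * 0.281^(2/3) * 0.0014^(1/2) = 1.6996 m^3/s
Step 2 — delivered flow: Q_field = 1.6996*(1 - 21/100) = 1.3427 m^3/s
Step 3 — volume delivered: V = 1.3427 * 4*3600 = 19335 m^3
Step 4 — area served: A = V / (depth/1000) = 19335 / 0.091 = 212000 m^2
Therefore the field area that can be irrigated = 212000 m^2.


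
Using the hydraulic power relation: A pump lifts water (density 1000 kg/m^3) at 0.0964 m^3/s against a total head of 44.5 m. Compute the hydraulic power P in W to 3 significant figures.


Approach: apply the hydraulic power relation, P = rho*g*Q*H.
P = 1000 * 9.81 * 0.0964 * 44.5 = 42100 W
Therefore the hydraulic power P = 42100 W.


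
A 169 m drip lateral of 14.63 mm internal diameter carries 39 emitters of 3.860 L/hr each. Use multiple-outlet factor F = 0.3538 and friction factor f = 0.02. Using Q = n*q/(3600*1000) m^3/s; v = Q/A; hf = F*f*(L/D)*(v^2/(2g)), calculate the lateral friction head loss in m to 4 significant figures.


Q = 39*3.860/(3600*1000) = 4.18167e-05 m^3/s
A = pi*(14.63e-3/2)^2 = 1.68104e-04 m^2, so v = Q/A = 0.248754 m/s
hf = 0.3538*0.02*(169/0.01463)*(0.248754^2/(2*9.81)) = 0.2578 m
Therefore the lateral friction head loss = 0.2578 m.


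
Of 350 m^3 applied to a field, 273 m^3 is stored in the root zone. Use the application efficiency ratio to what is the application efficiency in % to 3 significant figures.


Approach: apply the application efficiency ratio, Ea = (stored/applied)*100.
Ea = (273/350)*100 = 78.0 %
Therefore the application efficiency = 78.0 %.
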